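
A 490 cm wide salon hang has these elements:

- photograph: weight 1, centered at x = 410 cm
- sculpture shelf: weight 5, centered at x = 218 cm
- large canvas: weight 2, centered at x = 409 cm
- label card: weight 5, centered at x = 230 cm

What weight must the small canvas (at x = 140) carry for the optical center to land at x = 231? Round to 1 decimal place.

Fixed elements: Σw = 1 + 5 + 2 + 5 = 13, Σw·x = 1·410 + 5·218 + 2·409 + 5·230 = 3468.
For the centroid to hit 231: (3468 + w·140) / (13 + w) = 231.
Rearranging, w·(140 − 231) = 231·13 − 3468 = -465, so w ≈ -465/-91 = 5.11.

w ≈ 5.1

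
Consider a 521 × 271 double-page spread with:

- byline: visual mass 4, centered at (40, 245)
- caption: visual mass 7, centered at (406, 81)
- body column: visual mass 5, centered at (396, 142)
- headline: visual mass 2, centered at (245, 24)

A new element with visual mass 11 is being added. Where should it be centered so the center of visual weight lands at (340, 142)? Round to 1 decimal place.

With the new element, Σw becomes 4 + 7 + 5 + 2 + 11 = 29.
x: need Σw·x = 29·340 = 9860. Existing = 4·40 + 7·406 + 5·396 + 2·245 = 5472. Remainder 4388 / 11 ≈ 398.91.
y: need Σw·y = 29·142 = 4118. Existing = 4·245 + 7·81 + 5·142 + 2·24 = 2305. Remainder 1813 / 11 ≈ 164.82.

(398.9, 164.8)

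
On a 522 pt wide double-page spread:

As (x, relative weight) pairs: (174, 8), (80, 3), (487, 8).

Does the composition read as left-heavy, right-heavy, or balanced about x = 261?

Weights sum to 8 + 3 + 8 = 19.
x: (8·174 + 3·80 + 8·487) / 19 = 5528 / 19 ≈ 290.95
290.9 lies right of the midline 261, so the layout is right-heavy.

right-heavy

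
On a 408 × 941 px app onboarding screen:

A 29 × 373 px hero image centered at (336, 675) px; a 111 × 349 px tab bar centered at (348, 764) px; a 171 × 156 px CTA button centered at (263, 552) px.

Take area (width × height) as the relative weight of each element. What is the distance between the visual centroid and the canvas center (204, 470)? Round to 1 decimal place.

≈ 235.8 px

Areas → weights: hero image 29·373 = 10817, tab bar 111·349 = 38739, CTA button 171·156 = 26676; Σw = 76232.
x: (10817·336 + 38739·348 + 26676·263) / 76232 = 24131472 / 76232 ≈ 316.55
y: (10817·675 + 38739·764 + 26676·552) / 76232 = 51623223 / 76232 ≈ 677.19
Offset from (204, 470): Δx ≈ 112.55, Δy ≈ 207.19; distance = √(Δx² + Δy²) ≈ 235.78.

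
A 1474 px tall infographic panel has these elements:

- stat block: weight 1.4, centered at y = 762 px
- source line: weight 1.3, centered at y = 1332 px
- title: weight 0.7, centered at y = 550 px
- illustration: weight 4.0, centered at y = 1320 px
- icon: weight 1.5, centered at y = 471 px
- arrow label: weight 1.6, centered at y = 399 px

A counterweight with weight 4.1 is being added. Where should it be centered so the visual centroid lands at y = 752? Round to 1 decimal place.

y ≈ 285.6

After adding the counterweight, total weight = 1.4 + 1.3 + 0.7 + 4.0 + 1.5 + 1.6 + 4.1 = 14.6.
Along y: (9808.3 + 4.1·y) / 14.6 = 752 (existing moment 1.4·762 + 1.3·1332 + 0.7·550 + 4.0·1320 + 1.5·471 + 1.6·399 = 9808.3) ⇒ y = (10979.2 − 9808.3) / 4.1 ≈ 285.59.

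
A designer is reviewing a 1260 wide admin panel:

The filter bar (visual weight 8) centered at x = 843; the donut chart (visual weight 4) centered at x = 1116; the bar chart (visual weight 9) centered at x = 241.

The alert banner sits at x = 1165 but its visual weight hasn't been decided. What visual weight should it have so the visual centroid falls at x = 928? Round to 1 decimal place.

Existing Σw = 21 (8 + 4 + 9); existing moment 8·843 + 4·1116 + 9·241 = 13377.
Balance at x = 928 requires (13377 + w·1165) / (21 + w) = 928.
Solving: w = (928·21 − 13377) / (1165 − 928) = 6111 / 237 ≈ 25.78.

w ≈ 25.8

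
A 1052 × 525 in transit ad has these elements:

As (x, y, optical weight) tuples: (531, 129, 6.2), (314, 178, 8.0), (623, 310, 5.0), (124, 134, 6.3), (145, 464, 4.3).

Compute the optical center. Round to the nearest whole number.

(346, 222)

Total weight = 6.2 + 8.0 + 5.0 + 6.3 + 4.3 = 29.8.
x: (6.2·531 + 8.0·314 + 5.0·623 + 6.3·124 + 4.3·145) / 29.8 = 10323.9 / 29.8 ≈ 346.44
y: (6.2·129 + 8.0·178 + 5.0·310 + 6.3·134 + 4.3·464) / 29.8 = 6613.2 / 29.8 ≈ 221.92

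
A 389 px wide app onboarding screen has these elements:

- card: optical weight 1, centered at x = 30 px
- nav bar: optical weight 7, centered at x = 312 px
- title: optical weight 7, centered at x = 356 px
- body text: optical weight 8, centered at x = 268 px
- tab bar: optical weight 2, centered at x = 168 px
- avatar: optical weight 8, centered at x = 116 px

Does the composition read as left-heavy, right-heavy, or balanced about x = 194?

Weights sum to 1 + 7 + 7 + 8 + 2 + 8 = 33.
Σw·x = 8114; x̄ = 8114/33 ≈ 245.88.
Since 245.9 is right of 194, the composition reads right-heavy.

right-heavy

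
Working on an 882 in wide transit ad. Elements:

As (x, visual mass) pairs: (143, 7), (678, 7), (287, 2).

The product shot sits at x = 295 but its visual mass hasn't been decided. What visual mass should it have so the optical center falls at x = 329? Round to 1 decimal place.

Known weights sum to 7 + 7 + 2 = 16; their moment is 7·143 + 7·678 + 2·287 = 6321.
Set Σw·x/Σw = 329: (6321 + 295w) = 329·(16 + w).
So w = (329·16 − 6321)/(295 − 329) = -1057/-34 ≈ 31.09.

w ≈ 31.1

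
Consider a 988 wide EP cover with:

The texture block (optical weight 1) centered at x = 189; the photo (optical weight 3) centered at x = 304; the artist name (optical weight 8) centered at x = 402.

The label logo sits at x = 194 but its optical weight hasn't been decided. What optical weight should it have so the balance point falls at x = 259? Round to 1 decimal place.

w ≈ 18.6

Known weights sum to 1 + 3 + 8 = 12; their moment is 1·189 + 3·304 + 8·402 = 4317.
For the centroid to hit 259: (4317 + w·194) / (12 + w) = 259.
Rearranging, w·(194 − 259) = 259·12 − 4317 = -1209, so w ≈ -1209/-65 = 18.60.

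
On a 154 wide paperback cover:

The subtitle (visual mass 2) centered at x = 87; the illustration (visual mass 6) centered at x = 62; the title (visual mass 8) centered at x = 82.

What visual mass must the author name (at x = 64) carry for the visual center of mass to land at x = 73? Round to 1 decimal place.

Known weights sum to 2 + 6 + 8 = 16; their moment is 2·87 + 6·62 + 8·82 = 1202.
For the centroid to hit 73: (1202 + w·64) / (16 + w) = 73.
Solving: w = (73·16 − 1202) / (64 − 73) = -34 / -9 ≈ 3.78.

w ≈ 3.8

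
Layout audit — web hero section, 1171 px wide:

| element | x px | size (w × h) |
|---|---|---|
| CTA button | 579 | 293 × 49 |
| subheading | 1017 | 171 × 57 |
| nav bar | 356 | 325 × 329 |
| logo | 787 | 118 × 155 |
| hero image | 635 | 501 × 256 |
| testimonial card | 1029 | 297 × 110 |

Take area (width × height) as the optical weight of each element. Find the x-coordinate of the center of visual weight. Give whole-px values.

Taking area as weight: CTA button 293·49 = 14357, subheading 171·57 = 9747, nav bar 325·329 = 106925, logo 118·155 = 18290, hero image 501·256 = 128256, testimonial card 297·110 = 32670. Sum 310245.
x: moment 185744922 / weight 310245 ≈ 598.70

x ≈ 599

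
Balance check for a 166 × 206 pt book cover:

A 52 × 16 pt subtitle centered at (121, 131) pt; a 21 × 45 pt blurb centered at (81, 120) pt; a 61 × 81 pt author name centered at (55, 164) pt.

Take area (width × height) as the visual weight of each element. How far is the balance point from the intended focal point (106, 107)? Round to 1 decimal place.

≈ 61.0 pt

Areas → weights: subtitle 52·16 = 832, blurb 21·45 = 945, author name 61·81 = 4941; Σw = 6718.
x: (832·121 + 945·81 + 4941·55) / 6718 = 448972 / 6718 ≈ 66.83
y: (832·131 + 945·120 + 4941·164) / 6718 = 1032716 / 6718 ≈ 153.72
Offset from (106, 107): Δx ≈ -39.17, Δy ≈ 46.72; distance = √(Δx² + Δy²) ≈ 60.97.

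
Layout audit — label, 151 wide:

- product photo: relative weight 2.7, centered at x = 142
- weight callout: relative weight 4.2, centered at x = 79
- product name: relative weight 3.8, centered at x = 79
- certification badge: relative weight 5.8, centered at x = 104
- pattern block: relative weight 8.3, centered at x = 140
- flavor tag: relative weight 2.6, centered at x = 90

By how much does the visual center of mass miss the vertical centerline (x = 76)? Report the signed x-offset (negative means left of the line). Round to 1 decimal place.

Weights sum to 2.7 + 4.2 + 3.8 + 5.8 + 8.3 + 2.6 = 27.4.
x: (2.7·142 + 4.2·79 + 3.8·79 + 5.8·104 + 8.3·140 + 2.6·90) / 27.4 = 3014.6 / 27.4 ≈ 110.02
Offset from x = 76: 110.02 − 76 ≈ 34.02.

≈ 34.0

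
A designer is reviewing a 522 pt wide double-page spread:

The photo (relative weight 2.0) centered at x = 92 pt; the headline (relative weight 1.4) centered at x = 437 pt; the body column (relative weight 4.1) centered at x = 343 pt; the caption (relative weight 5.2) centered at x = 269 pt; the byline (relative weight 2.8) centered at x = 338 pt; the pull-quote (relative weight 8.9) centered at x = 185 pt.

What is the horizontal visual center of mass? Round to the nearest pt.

Weights sum to 2.0 + 1.4 + 4.1 + 5.2 + 2.8 + 8.9 = 24.4.
x: moment 6193.8 / weight 24.4 ≈ 253.84

x ≈ 254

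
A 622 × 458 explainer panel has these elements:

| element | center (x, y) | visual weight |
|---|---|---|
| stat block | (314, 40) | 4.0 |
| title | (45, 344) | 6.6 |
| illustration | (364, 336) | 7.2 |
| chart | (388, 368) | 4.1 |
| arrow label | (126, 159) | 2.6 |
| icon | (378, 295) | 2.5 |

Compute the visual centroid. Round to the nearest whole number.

(261, 278)

Total weight = 4.0 + 6.6 + 7.2 + 4.1 + 2.6 + 2.5 = 27.0.
Σw·x = 4.0·314 + 6.6·45 + 7.2·364 + 4.1·388 + 2.6·126 + 2.5·378 = 7037.2, so x̄ = 7037.2/27.0 ≈ 260.64.
Σw·y = 4.0·40 + 6.6·344 + 7.2·336 + 4.1·368 + 2.6·159 + 2.5·295 = 7509.3, so ȳ = 7509.3/27.0 ≈ 278.12.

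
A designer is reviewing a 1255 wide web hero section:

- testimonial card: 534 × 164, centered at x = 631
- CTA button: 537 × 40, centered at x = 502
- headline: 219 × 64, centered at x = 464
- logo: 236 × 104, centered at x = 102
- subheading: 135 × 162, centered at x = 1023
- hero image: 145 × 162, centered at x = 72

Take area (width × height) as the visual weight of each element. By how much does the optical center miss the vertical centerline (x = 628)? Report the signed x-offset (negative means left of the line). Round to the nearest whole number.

≈ -114

Areas: testimonial card 534·164 = 87576, CTA button 537·40 = 21480, headline 219·64 = 14016, logo 236·104 = 24544, subheading 135·162 = 21870, hero image 145·162 = 23490. Total weight = 192976.
x: (87576·631 + 21480·502 + 14016·464 + 24544·102 + 21870·1023 + 23490·72) / 192976 = 99114618 / 192976 ≈ 513.61
Against x = 628, that's 513.61 − 628 = -114.39.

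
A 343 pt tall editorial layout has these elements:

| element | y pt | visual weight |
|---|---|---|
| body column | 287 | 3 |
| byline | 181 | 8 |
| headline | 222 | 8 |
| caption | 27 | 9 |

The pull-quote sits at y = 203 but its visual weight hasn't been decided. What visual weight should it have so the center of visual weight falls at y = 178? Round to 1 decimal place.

Existing Σw = 28 (3 + 8 + 8 + 9); existing moment 3·287 + 8·181 + 8·222 + 9·27 = 4328.
For the centroid to hit 178: (4328 + w·203) / (28 + w) = 178.
Rearranging, w·(203 − 178) = 178·28 − 4328 = 656, so w ≈ 656/25 = 26.24.

w ≈ 26.2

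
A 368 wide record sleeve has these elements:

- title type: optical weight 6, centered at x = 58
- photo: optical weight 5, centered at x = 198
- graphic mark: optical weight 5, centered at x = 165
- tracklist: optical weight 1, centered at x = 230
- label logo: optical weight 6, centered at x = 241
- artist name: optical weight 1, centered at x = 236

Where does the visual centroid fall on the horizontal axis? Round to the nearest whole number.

x ≈ 170

Total weight = 6 + 5 + 5 + 1 + 6 + 1 = 24.
x: (6·58 + 5·198 + 5·165 + 1·230 + 6·241 + 1·236) / 24 = 4075 / 24 ≈ 169.79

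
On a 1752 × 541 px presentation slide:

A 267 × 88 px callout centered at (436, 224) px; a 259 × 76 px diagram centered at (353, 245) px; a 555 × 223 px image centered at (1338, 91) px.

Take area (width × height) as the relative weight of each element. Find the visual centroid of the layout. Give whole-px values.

Areas: callout 267·88 = 23496, diagram 259·76 = 19684, image 555·223 = 123765. Total weight = 166945.
x-moment: 23496·436 + 19684·353 + 123765·1338 = 182790278; centroid 182790278/166945 ≈ 1094.91.
y-moment: 23496·224 + 19684·245 + 123765·91 = 21348299; centroid 21348299/166945 ≈ 127.88.

(1095, 128)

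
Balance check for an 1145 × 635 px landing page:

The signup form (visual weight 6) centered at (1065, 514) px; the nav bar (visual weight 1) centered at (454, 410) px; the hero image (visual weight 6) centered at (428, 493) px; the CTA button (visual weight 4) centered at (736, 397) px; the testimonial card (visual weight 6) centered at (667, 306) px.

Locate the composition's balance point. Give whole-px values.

(711, 429)

Σw = 6 + 1 + 6 + 4 + 6 = 23.
x-moment: 6·1065 + 1·454 + 6·428 + 4·736 + 6·667 = 16358; centroid 16358/23 ≈ 711.22.
y-moment: 6·514 + 1·410 + 6·493 + 4·397 + 6·306 = 9876; centroid 9876/23 ≈ 429.39.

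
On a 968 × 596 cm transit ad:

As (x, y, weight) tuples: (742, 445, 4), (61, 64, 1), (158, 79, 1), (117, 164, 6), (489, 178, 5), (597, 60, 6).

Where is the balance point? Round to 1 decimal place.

(431.1, 180.7)

Total weight = 4 + 1 + 1 + 6 + 5 + 6 = 23.
Σw·x = 9916; x̄ = 9916/23 ≈ 431.13.
Σw·y = 4157; ȳ = 4157/23 ≈ 180.74.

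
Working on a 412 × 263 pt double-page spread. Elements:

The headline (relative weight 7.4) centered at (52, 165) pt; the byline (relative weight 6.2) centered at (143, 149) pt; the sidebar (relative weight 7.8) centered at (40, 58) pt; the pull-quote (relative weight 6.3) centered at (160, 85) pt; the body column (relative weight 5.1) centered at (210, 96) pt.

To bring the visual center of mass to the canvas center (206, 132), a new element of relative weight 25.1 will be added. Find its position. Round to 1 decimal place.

(329.3, 160.2)

With the new element, Σw becomes 7.4 + 6.2 + 7.8 + 6.3 + 5.1 + 25.1 = 57.9.
Along x: (3662.4 + 25.1·x) / 57.9 = 206 (existing moment 7.4·52 + 6.2·143 + 7.8·40 + 6.3·160 + 5.1·210 = 3662.4) ⇒ x = (11927.4 − 3662.4) / 25.1 ≈ 329.28.
Along y: (3622.3 + 25.1·y) / 57.9 = 132 (existing moment 7.4·165 + 6.2·149 + 7.8·58 + 6.3·85 + 5.1·96 = 3622.3) ⇒ y = (7642.8 − 3622.3) / 25.1 ≈ 160.18.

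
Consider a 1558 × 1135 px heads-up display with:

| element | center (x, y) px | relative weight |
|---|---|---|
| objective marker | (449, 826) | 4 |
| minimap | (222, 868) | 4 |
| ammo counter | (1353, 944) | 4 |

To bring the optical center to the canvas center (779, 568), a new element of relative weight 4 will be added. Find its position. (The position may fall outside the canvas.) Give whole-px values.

(1092, -366)

With the new element, Σw becomes 4 + 4 + 4 + 4 = 16.
Along x: (8096 + 4·x) / 16 = 779 (existing moment 4·449 + 4·222 + 4·1353 = 8096) ⇒ x = (12464 − 8096) / 4 ≈ 1092.00.
Along y: (10552 + 4·y) / 16 = 568 (existing moment 4·826 + 4·868 + 4·944 = 10552) ⇒ y = (9088 − 10552) / 4 ≈ -366.00.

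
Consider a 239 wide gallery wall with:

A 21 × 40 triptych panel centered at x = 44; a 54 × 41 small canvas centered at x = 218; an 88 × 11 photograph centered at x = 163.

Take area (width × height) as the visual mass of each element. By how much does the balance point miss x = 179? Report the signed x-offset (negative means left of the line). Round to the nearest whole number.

≈ -11

Areas: triptych panel 21·40 = 840, small canvas 54·41 = 2214, photograph 88·11 = 968. Total weight = 4022.
x: (840·44 + 2214·218 + 968·163) / 4022 = 677396 / 4022 ≈ 168.42
Against x = 179, that's 168.42 − 179 = -10.58.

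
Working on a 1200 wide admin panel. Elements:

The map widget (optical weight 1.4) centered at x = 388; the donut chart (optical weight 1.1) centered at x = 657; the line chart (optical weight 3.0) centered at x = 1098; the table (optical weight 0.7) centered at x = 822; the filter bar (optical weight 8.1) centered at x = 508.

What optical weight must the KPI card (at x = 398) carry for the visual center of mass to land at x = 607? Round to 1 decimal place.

Known weights sum to 1.4 + 1.1 + 3.0 + 0.7 + 8.1 = 14.3; their moment is 1.4·388 + 1.1·657 + 3.0·1098 + 0.7·822 + 8.1·508 = 9250.1.
Set Σw·x/Σw = 607: (9250.1 + 398w) = 607·(14.3 + w).
So w = (607·14.3 − 9250.1)/(398 − 607) = -570.0/-209 ≈ 2.73.

w ≈ 2.7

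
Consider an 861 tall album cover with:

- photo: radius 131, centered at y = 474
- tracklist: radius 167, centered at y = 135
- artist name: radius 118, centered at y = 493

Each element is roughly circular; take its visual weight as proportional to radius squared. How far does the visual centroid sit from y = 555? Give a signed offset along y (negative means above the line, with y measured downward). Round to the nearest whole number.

≈ -237

Weights ∝ r²: photo 131² = 17161, tracklist 167² = 27889, artist name 118² = 13924; Σw = 58974.
Σw·y = 17161·474 + 27889·135 + 13924·493 = 18763861, so ȳ = 18763861/58974 ≈ 318.17.
Against y = 555, that's 318.17 − 555 = -236.83.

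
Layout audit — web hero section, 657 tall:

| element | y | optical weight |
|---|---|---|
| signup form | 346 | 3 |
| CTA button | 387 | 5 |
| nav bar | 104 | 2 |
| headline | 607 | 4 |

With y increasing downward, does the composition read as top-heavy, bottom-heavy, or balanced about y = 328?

Total weight = 3 + 5 + 2 + 4 = 14.
y-moment: 3·346 + 5·387 + 2·104 + 4·607 = 5609; centroid 5609/14 ≈ 400.64.
400.6 vs midline 328 → bottom-heavy.

bottom-heavy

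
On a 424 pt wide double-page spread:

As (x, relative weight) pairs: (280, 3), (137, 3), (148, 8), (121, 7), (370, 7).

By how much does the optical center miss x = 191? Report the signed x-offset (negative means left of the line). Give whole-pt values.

≈ 19 pt

Total weight = 3 + 3 + 8 + 7 + 7 = 28.
x-moment: 3·280 + 3·137 + 8·148 + 7·121 + 7·370 = 5872; centroid 5872/28 ≈ 209.71.
Offset from x = 191: 209.71 − 191 ≈ 18.71.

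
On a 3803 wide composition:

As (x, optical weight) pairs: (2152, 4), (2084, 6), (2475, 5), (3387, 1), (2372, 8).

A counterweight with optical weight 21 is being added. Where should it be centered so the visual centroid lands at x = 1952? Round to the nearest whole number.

After adding the counterweight, total weight = 4 + 6 + 5 + 1 + 8 + 21 = 45.
x: target moment 45×1952 = 87840; current 4·2152 + 6·2084 + 5·2475 + 1·3387 + 8·2372 = 55850; the counterweight supplies 31990, so x = 31990/21 ≈ 1523.33.

x ≈ 1523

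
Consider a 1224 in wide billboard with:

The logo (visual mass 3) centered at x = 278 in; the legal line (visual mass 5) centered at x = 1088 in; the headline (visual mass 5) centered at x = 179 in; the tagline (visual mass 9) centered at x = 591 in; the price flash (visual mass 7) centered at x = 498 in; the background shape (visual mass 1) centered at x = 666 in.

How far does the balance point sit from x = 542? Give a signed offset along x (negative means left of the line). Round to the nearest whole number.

Weights sum to 3 + 5 + 5 + 9 + 7 + 1 = 30.
x: moment 16640 / weight 30 ≈ 554.67
Difference: 554.67 − 542 ≈ 12.67.

≈ 13 in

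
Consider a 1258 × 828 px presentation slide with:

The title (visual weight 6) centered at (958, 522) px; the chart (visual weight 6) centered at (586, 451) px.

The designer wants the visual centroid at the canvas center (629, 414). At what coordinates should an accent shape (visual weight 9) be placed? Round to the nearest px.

With the accent shape, Σw becomes 6 + 6 + 9 = 21.
x: target moment 21×629 = 13209; current 6·958 + 6·586 = 9264; the accent shape supplies 3945, so x = 3945/9 ≈ 438.33.
y: target moment 21×414 = 8694; current 6·522 + 6·451 = 5838; the accent shape supplies 2856, so y = 2856/9 ≈ 317.33.

(438, 317)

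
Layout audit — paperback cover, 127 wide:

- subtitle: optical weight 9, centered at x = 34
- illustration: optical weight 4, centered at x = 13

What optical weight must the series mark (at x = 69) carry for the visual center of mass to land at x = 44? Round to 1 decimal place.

Fixed elements: Σw = 9 + 4 = 13, Σw·x = 9·34 + 4·13 = 358.
Set Σw·x/Σw = 44: (358 + 69w) = 44·(13 + w).
Rearranging, w·(69 − 44) = 44·13 − 358 = 214, so w ≈ 214/25 = 8.56.

w ≈ 8.6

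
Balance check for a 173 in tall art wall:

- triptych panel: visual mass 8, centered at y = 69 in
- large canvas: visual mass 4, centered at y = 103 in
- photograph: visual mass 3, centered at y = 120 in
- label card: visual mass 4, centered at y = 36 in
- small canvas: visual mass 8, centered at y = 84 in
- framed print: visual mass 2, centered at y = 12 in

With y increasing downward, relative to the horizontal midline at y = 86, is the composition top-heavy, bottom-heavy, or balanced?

Σw = 8 + 4 + 3 + 4 + 8 + 2 = 29.
y: (8·69 + 4·103 + 3·120 + 4·36 + 8·84 + 2·12) / 29 = 2164 / 29 ≈ 74.62
Since 74.6 is above (smaller y than) 86, the composition reads top-heavy.

top-heavy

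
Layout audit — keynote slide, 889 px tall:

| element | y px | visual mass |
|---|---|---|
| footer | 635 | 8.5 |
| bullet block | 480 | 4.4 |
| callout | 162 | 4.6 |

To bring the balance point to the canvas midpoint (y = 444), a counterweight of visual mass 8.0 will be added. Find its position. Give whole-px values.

y ≈ 383

After adding the counterweight, total weight = 8.5 + 4.4 + 4.6 + 8.0 = 25.5.
y: need Σw·y = 25.5·444 = 11322.0. Existing = 8.5·635 + 4.4·480 + 4.6·162 = 8254.7. Remainder 3067.3 / 8.0 ≈ 383.41.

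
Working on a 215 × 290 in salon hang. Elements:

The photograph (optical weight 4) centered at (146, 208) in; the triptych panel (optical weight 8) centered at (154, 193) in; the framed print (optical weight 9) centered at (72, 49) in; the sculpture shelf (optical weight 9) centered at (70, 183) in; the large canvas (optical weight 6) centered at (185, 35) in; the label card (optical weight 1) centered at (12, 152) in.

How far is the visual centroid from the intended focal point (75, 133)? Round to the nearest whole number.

Σw = 4 + 8 + 9 + 9 + 6 + 1 = 37.
x-moment: 4·146 + 8·154 + 9·72 + 9·70 + 6·185 + 1·12 = 4216; centroid 4216/37 ≈ 113.95.
y-moment: 4·208 + 8·193 + 9·49 + 9·183 + 6·35 + 1·152 = 4826; centroid 4826/37 ≈ 130.43.
Offset from (75, 133): Δx ≈ 38.95, Δy ≈ -2.57; distance = √(Δx² + Δy²) ≈ 39.03.

≈ 39 in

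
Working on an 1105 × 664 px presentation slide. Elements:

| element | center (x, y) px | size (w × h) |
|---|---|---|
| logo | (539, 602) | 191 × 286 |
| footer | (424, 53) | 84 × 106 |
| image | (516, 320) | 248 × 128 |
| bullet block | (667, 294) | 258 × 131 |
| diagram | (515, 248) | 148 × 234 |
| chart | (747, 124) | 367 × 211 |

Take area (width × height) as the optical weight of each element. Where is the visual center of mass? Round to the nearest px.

Areas → weights: logo 191·286 = 54626, footer 84·106 = 8904, image 248·128 = 31744, bullet block 258·131 = 33798, diagram 148·234 = 34632, chart 367·211 = 77437; Σw = 241141.
x: moment 147822799 / weight 241141 ≈ 613.01
y: moment 71642380 / weight 241141 ≈ 297.10

(613, 297)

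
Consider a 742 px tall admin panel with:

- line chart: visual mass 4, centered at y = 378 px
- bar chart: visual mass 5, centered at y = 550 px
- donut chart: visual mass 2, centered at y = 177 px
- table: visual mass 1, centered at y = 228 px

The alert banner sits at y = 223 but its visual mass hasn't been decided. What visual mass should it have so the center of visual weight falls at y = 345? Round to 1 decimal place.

w ≈ 5.8

Known weights sum to 4 + 5 + 2 + 1 = 12; their moment is 4·378 + 5·550 + 2·177 + 1·228 = 4844.
For the centroid to hit 345: (4844 + w·223) / (12 + w) = 345.
Rearranging, w·(223 − 345) = 345·12 − 4844 = -704, so w ≈ -704/-122 = 5.77.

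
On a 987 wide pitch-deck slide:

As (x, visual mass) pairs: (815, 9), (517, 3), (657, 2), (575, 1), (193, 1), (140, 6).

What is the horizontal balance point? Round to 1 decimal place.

x ≈ 536.7

Total weight = 9 + 3 + 2 + 1 + 1 + 6 = 22.
Σw·x = 11808; x̄ = 11808/22 ≈ 536.73.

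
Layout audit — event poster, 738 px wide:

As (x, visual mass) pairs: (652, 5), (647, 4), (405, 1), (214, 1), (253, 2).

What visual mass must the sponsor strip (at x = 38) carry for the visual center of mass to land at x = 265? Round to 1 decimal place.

w ≈ 15.5

Fixed elements: Σw = 5 + 4 + 1 + 1 + 2 = 13, Σw·x = 5·652 + 4·647 + 1·405 + 1·214 + 2·253 = 6973.
Balance at x = 265 requires (6973 + w·38) / (13 + w) = 265.
Solving: w = (265·13 − 6973) / (38 − 265) = -3528 / -227 ≈ 15.54.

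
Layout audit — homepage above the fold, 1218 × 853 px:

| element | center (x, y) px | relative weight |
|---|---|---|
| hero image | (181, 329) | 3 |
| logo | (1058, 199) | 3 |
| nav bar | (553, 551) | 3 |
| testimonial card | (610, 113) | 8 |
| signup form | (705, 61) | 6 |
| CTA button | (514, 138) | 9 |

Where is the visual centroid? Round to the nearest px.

(597, 180)

Total weight = 3 + 3 + 3 + 8 + 6 + 9 = 32.
x-moment: 3·181 + 3·1058 + 3·553 + 8·610 + 6·705 + 9·514 = 19112; centroid 19112/32 ≈ 597.25.
y-moment: 3·329 + 3·199 + 3·551 + 8·113 + 6·61 + 9·138 = 5749; centroid 5749/32 ≈ 179.66.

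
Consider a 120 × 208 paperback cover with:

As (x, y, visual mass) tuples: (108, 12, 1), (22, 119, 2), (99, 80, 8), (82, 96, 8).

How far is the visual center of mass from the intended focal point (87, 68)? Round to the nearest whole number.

Total weight = 1 + 2 + 8 + 8 = 19.
x-moment: 1·108 + 2·22 + 8·99 + 8·82 = 1600; centroid 1600/19 ≈ 84.21.
y-moment: 1·12 + 2·119 + 8·80 + 8·96 = 1658; centroid 1658/19 ≈ 87.26.
Offset from (87, 68): Δx ≈ -2.79, Δy ≈ 19.26; distance = √(Δx² + Δy²) ≈ 19.46.

≈ 19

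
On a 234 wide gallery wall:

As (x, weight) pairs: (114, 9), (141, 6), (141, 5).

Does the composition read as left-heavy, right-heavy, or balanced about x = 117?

Weights sum to 9 + 6 + 5 = 20.
x: (9·114 + 6·141 + 5·141) / 20 = 2577 / 20 ≈ 128.85
128.8 vs midline 117 → right-heavy.

right-heavy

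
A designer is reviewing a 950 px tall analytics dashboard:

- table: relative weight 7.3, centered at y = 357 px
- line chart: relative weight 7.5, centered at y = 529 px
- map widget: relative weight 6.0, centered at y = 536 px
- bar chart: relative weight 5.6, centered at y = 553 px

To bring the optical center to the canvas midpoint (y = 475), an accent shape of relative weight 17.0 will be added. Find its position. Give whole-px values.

y ≈ 455

New total weight: (7.3 + 7.5 + 6.0 + 5.6) + 17.0 = 43.4.
Along y: (12886.4 + 17.0·y) / 43.4 = 475 (existing moment 7.3·357 + 7.5·529 + 6.0·536 + 5.6·553 = 12886.4) ⇒ y = (20615.0 − 12886.4) / 17.0 ≈ 454.62.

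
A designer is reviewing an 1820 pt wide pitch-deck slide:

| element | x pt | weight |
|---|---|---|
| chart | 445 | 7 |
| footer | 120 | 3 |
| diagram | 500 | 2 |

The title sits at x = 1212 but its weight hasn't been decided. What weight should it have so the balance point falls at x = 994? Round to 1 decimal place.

Known weights sum to 7 + 3 + 2 = 12; their moment is 7·445 + 3·120 + 2·500 = 4475.
Balance at x = 994 requires (4475 + w·1212) / (12 + w) = 994.
Solving: w = (994·12 − 4475) / (1212 − 994) = 7453 / 218 ≈ 34.19.

w ≈ 34.2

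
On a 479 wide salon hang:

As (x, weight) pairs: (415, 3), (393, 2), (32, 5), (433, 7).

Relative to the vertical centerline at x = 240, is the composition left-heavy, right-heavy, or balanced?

Total weight = 3 + 2 + 5 + 7 = 17.
x: (3·415 + 2·393 + 5·32 + 7·433) / 17 = 5222 / 17 ≈ 307.18
307.2 lies right of the midline 240, so the layout is right-heavy.

right-heavy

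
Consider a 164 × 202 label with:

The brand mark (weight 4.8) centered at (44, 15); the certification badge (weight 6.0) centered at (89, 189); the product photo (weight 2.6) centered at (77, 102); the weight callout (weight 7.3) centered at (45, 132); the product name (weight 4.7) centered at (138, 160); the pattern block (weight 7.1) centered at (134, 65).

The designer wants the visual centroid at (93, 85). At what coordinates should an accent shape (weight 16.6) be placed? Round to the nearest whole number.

(102, 32)

With the accent shape, Σw becomes 4.8 + 6.0 + 2.6 + 7.3 + 4.7 + 7.1 + 16.6 = 49.1.
x: need Σw·x = 49.1·93 = 4566.3. Existing = 4.8·44 + 6.0·89 + 2.6·77 + 7.3·45 + 4.7·138 + 7.1·134 = 2873.9. Remainder 1692.4 / 16.6 ≈ 101.95.
y: need Σw·y = 49.1·85 = 4173.5. Existing = 4.8·15 + 6.0·189 + 2.6·102 + 7.3·132 + 4.7·160 + 7.1·65 = 3648.3. Remainder 525.2 / 16.6 ≈ 31.64.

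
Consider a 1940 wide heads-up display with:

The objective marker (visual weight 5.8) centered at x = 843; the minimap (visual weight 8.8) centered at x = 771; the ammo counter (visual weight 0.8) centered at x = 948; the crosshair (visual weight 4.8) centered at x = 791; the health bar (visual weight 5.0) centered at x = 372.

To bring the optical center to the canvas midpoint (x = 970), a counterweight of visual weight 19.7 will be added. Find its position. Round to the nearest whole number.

x ≈ 1293

After adding the counterweight, total weight = 5.8 + 8.8 + 0.8 + 4.8 + 5.0 + 19.7 = 44.9.
x: need Σw·x = 44.9·970 = 43553.0. Existing = 5.8·843 + 8.8·771 + 0.8·948 + 4.8·791 + 5.0·372 = 18089.4. Remainder 25463.6 / 19.7 ≈ 1292.57.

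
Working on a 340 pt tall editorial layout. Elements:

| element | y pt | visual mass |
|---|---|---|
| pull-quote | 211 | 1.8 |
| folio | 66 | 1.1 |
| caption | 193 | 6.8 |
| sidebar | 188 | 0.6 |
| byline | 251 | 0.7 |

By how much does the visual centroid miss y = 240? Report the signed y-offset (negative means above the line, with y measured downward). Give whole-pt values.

≈ -53 pt

Weights sum to 1.8 + 1.1 + 6.8 + 0.6 + 0.7 = 11.0.
Σw·y = 1.8·211 + 1.1·66 + 6.8·193 + 0.6·188 + 0.7·251 = 2053.3, so ȳ = 2053.3/11.0 ≈ 186.66.
Against y = 240, that's 186.66 − 240 = -53.34.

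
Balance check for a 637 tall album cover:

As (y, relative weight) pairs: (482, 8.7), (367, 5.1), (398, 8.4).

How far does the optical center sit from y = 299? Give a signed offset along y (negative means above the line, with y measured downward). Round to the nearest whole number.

≈ 125

Total weight = 8.7 + 5.1 + 8.4 = 22.2.
y-moment: 8.7·482 + 5.1·367 + 8.4·398 = 9408.3; centroid 9408.3/22.2 ≈ 423.80.
Difference: 423.80 − 299 ≈ 124.80.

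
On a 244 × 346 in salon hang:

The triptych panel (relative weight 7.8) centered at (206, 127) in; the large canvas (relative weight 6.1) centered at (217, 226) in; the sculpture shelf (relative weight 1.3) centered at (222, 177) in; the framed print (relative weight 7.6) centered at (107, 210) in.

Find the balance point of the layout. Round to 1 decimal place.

(176.9, 184.0)

Weights sum to 7.8 + 6.1 + 1.3 + 7.6 = 22.8.
Σw·x = 7.8·206 + 6.1·217 + 1.3·222 + 7.6·107 = 4032.3, so x̄ = 4032.3/22.8 ≈ 176.86.
Σw·y = 7.8·127 + 6.1·226 + 1.3·177 + 7.6·210 = 4195.3, so ȳ = 4195.3/22.8 ≈ 184.00.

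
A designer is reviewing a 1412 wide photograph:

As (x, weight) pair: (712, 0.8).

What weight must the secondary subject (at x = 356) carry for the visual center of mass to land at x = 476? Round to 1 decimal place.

Known: weight 0.8 with moment 0.8·712 = 569.6.
Balance at x = 476 requires (569.6 + w·356) / (0.8 + w) = 476.
Rearranging, w·(356 − 476) = 476·0.8 − 569.6 = -188.8, so w ≈ -188.8/-120 = 1.57.

w ≈ 1.6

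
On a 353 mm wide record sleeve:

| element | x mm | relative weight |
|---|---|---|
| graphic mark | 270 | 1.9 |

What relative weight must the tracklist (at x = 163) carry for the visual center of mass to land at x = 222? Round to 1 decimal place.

w ≈ 1.5

The single fixed element contributes weight 1.9, moment 1.9·270 = 513.0.
Balance at x = 222 requires (513.0 + w·163) / (1.9 + w) = 222.
Solving: w = (222·1.9 − 513.0) / (163 − 222) = -91.2 / -59 ≈ 1.55.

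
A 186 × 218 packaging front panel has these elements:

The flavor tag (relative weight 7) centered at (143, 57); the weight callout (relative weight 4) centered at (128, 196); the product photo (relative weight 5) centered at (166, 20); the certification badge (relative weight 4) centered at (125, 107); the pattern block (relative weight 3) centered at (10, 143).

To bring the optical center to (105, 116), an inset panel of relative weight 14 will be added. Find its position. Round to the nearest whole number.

(72, 154)

New total weight: (7 + 4 + 5 + 4 + 3) + 14 = 37.
x: need Σw·x = 37·105 = 3885. Existing = 7·143 + 4·128 + 5·166 + 4·125 + 3·10 = 2873. Remainder 1012 / 14 ≈ 72.29.
y: need Σw·y = 37·116 = 4292. Existing = 7·57 + 4·196 + 5·20 + 4·107 + 3·143 = 2140. Remainder 2152 / 14 ≈ 153.71.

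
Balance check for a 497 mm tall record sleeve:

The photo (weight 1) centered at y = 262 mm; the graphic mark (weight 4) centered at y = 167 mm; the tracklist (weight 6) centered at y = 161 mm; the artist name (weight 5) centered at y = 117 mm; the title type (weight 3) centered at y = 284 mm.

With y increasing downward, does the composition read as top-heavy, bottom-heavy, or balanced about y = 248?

top-heavy

Weights sum to 1 + 4 + 6 + 5 + 3 = 19.
y: (1·262 + 4·167 + 6·161 + 5·117 + 3·284) / 19 = 3333 / 19 ≈ 175.42
175.4 vs midline 248 → top-heavy.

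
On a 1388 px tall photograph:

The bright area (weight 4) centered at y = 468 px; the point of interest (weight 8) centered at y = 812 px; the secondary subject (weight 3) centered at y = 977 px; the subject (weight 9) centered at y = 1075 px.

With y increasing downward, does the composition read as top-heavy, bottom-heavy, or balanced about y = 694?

Σw = 4 + 8 + 3 + 9 = 24.
y: (4·468 + 8·812 + 3·977 + 9·1075) / 24 = 20974 / 24 ≈ 873.92
873.9 vs midline 694 → bottom-heavy.

bottom-heavy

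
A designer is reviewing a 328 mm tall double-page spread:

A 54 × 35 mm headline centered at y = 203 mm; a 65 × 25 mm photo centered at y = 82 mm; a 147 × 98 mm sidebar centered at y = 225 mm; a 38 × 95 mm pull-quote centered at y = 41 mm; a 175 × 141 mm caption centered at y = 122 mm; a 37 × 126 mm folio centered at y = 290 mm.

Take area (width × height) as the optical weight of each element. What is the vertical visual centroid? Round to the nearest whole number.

y ≈ 163

Areas: headline 54·35 = 1890, photo 65·25 = 1625, sidebar 147·98 = 14406, pull-quote 38·95 = 3610, caption 175·141 = 24675, folio 37·126 = 4662. Total weight = 50868.
Σw·y = 8268610; ȳ = 8268610/50868 ≈ 162.55.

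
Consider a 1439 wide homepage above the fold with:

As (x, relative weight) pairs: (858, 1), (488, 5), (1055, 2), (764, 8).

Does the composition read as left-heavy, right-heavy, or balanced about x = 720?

balanced

Total weight = 1 + 5 + 2 + 8 = 16.
x: (1·858 + 5·488 + 2·1055 + 8·764) / 16 = 11520 / 16 ≈ 720.00
That equals the midline 720 — balanced.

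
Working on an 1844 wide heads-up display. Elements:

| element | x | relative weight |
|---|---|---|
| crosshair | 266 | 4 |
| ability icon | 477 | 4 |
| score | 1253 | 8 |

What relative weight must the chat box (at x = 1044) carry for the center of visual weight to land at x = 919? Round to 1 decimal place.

w ≈ 13.7

Fixed elements: Σw = 4 + 4 + 8 = 16, Σw·x = 4·266 + 4·477 + 8·1253 = 12996.
Balance at x = 919 requires (12996 + w·1044) / (16 + w) = 919.
So w = (919·16 − 12996)/(1044 − 919) = 1708/125 ≈ 13.66.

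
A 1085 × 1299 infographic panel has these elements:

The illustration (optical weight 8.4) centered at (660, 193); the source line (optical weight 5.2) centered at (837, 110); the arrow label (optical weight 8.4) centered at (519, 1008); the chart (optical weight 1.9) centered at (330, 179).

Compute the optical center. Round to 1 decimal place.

Σw = 8.4 + 5.2 + 8.4 + 1.9 = 23.9.
x: (8.4·660 + 5.2·837 + 8.4·519 + 1.9·330) / 23.9 = 14883.0 / 23.9 ≈ 622.72
y: (8.4·193 + 5.2·110 + 8.4·1008 + 1.9·179) / 23.9 = 11000.5 / 23.9 ≈ 460.27

(622.7, 460.3)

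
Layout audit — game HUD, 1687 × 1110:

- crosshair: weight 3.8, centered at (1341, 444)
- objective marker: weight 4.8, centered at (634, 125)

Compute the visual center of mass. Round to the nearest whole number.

Total weight = 3.8 + 4.8 = 8.6.
x: (3.8·1341 + 4.8·634) / 8.6 = 8139.0 / 8.6 ≈ 946.40
y: (3.8·444 + 4.8·125) / 8.6 = 2287.2 / 8.6 ≈ 265.95

(946, 266)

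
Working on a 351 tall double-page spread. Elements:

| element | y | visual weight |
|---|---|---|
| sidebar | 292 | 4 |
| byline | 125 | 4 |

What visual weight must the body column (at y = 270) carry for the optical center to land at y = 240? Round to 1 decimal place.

w ≈ 8.4

Fixed elements: Σw = 4 + 4 = 8, Σw·y = 4·292 + 4·125 = 1668.
Set Σw·y/Σw = 240: (1668 + 270w) = 240·(8 + w).
Solving: w = (240·8 − 1668) / (270 − 240) = 252 / 30 ≈ 8.40.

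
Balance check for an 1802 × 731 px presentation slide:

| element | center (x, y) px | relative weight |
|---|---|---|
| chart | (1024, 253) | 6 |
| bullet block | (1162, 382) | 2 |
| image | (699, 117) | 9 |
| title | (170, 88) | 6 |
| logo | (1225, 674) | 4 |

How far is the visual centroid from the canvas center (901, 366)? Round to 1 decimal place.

Weights sum to 6 + 2 + 9 + 6 + 4 = 27.
Σw·x = 6·1024 + 2·1162 + 9·699 + 6·170 + 4·1225 = 20679, so x̄ = 20679/27 ≈ 765.89.
Σw·y = 6·253 + 2·382 + 9·117 + 6·88 + 4·674 = 6559, so ȳ = 6559/27 ≈ 242.93.
Relative to (901, 366): Δ = (-135.11, -123.07); |Δ| = √(-135.11² + -123.07²) ≈ 182.76.

≈ 182.8 px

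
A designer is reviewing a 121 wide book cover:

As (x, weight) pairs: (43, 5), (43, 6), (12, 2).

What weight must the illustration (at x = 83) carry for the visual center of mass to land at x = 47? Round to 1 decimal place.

w ≈ 3.2

Known weights sum to 5 + 6 + 2 = 13; their moment is 5·43 + 6·43 + 2·12 = 497.
Set Σw·x/Σw = 47: (497 + 83w) = 47·(13 + w).
Rearranging, w·(83 − 47) = 47·13 − 497 = 114, so w ≈ 114/36 = 3.17.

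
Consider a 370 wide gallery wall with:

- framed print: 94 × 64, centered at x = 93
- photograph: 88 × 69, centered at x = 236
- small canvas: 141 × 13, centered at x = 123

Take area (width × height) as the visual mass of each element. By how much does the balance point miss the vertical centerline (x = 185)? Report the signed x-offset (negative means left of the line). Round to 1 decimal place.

Areas: framed print 94·64 = 6016, photograph 88·69 = 6072, small canvas 141·13 = 1833. Total weight = 13921.
x-moment: 6016·93 + 6072·236 + 1833·123 = 2217939; centroid 2217939/13921 ≈ 159.32.
Offset from x = 185: 159.32 − 185 ≈ -25.68.

≈ -25.7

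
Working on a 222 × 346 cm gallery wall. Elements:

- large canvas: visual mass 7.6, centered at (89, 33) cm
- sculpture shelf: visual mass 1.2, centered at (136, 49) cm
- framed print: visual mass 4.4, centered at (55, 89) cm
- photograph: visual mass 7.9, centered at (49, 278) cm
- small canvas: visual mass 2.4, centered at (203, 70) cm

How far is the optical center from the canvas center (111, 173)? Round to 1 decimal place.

≈ 50.8 cm

Total weight = 7.6 + 1.2 + 4.4 + 7.9 + 2.4 = 23.5.
x: (7.6·89 + 1.2·136 + 4.4·55 + 7.9·49 + 2.4·203) / 23.5 = 1955.9 / 23.5 ≈ 83.23
y: (7.6·33 + 1.2·49 + 4.4·89 + 7.9·278 + 2.4·70) / 23.5 = 3065.4 / 23.5 ≈ 130.44
Offset from (111, 173): Δx ≈ -27.77, Δy ≈ -42.56; distance = √(Δx² + Δy²) ≈ 50.82.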